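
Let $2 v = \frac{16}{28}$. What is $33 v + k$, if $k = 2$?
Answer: $\frac{80}{7} \approx 11.429$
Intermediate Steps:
$v = \frac{2}{7}$ ($v = \frac{16 \cdot \frac{1}{28}}{2} = \frac{1}{2} \cdot \frac{4}{7} = \frac{2}{7} \approx 0.28571$)
$33 v + k = 33 \cdot \frac{2}{7} + 2 = \frac{66}{7} + 2 = \frac{80}{7}$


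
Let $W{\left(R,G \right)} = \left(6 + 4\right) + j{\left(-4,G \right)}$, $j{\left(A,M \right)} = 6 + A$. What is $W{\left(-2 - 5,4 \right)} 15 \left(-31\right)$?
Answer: $-5580$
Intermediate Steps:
$W{\left(R,G \right)} = 12$ ($W{\left(R,G \right)} = \left(6 + 4\right) + \left(6 - 4\right) = 10 + 2 = 12$)
$W{\left(-2 - 5,4 \right)} 15 \left(-31\right) = 12 \cdot 15 \left(-31\right) = 180 \left(-31\right) = -5580$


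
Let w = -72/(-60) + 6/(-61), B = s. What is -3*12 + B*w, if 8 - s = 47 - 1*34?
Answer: -2532/61 ≈ -41.508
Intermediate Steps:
s = -5 (s = 8 - (47 - 1*34) = 8 - (47 - 34) = 8 - 1*13 = 8 - 13 = -5)
B = -5
w = 336/305 (w = -72*(-1/60) + 6*(-1/61) = 6/5 - 6/61 = 336/305 ≈ 1.1016)
-3*12 + B*w = -3*12 - 5*336/305 = -36 - 336/61 = -2532/61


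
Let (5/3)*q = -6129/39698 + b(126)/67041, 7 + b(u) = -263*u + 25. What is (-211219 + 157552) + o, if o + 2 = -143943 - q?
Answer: -97393014856479/492850670 ≈ -1.9761e+5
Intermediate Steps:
b(u) = 18 - 263*u (b(u) = -7 + (-263*u + 25) = -7 + (25 - 263*u) = 18 - 263*u)
q = -191743561/492850670 (q = 3*(-6129/39698 + (18 - 263*126)/67041)/5 = 3*(-6129*1/39698 + (18 - 33138)*(1/67041))/5 = 3*(-6129/39698 - 33120*1/67041)/5 = 3*(-6129/39698 - 3680/7449)/5 = (3/5)*(-191743561/295710402) = -191743561/492850670 ≈ -0.38905)
o = -70943197949589/492850670 (o = -2 + (-143943 - 1*(-191743561/492850670)) = -2 + (-143943 + 191743561/492850670) = -2 - 70942212248249/492850670 = -70943197949589/492850670 ≈ -1.4394e+5)
(-211219 + 157552) + o = (-211219 + 157552) - 70943197949589/492850670 = -53667 - 70943197949589/492850670 = -97393014856479/492850670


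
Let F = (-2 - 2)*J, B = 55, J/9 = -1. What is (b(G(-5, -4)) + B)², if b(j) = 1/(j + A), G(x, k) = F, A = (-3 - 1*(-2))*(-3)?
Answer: 4605316/1521 ≈ 3027.8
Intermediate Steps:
J = -9 (J = 9*(-1) = -9)
F = 36 (F = (-2 - 2)*(-9) = -4*(-9) = 36)
A = 3 (A = (-3 + 2)*(-3) = -1*(-3) = 3)
G(x, k) = 36
b(j) = 1/(3 + j) (b(j) = 1/(j + 3) = 1/(3 + j))
(b(G(-5, -4)) + B)² = (1/(3 + 36) + 55)² = (1/39 + 55)² = (2146/39)² = 4605316/1521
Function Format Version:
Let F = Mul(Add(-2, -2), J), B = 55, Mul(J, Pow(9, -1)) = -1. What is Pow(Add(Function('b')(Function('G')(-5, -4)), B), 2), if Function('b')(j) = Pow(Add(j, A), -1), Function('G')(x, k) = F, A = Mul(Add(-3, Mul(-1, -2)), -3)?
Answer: Rational(4605316, 1521) ≈ 3027.8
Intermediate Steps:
J = -9 (J = Mul(9, -1) = -9)
F = 36 (F = Mul(Add(-2, -2), -9) = Mul(-4, -9) = 36)
A = 3 (A = Mul(Add(-3, 2), -3) = Mul(-1, -3) = 3)
Function('G')(x, k) = 36
Function('b')(j) = Pow(Add(3, j), -1) (Function('b')(j) = Pow(Add(j, 3), -1) = Pow(Add(3, j), -1))
Pow(Add(Function('b')(Function('G')(-5, -4)), B), 2) = Pow(Add(Pow(Add(3, 36), -1), 55), 2) = Pow(Add(Pow(39, -1), 55), 2) = Pow(Add(Rational(1, 39), 55), 2) = Pow(Rational(2146, 39), 2) = Rational(4605316, 1521)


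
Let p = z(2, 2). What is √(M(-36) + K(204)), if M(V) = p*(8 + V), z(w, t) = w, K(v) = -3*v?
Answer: 2*I*√167 ≈ 25.846*I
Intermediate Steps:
p = 2
M(V) = 16 + 2*V (M(V) = 2*(8 + V) = 16 + 2*V)
√(M(-36) + K(204)) = √((16 + 2*(-36)) - 3*204) = √((16 - 72) - 612) = √(-56 - 612) = √(-668) = 2*I*√167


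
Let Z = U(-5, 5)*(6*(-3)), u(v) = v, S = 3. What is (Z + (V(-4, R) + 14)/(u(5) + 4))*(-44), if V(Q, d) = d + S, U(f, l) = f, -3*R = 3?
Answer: -36344/9 ≈ -4038.2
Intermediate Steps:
R = -1 (R = -⅓*3 = -1)
V(Q, d) = 3 + d (V(Q, d) = d + 3 = 3 + d)
Z = 90 (Z = -30*(-3) = -5*(-18) = 90)
(Z + (V(-4, R) + 14)/(u(5) + 4))*(-44) = (90 + ((3 - 1) + 14)/(5 + 4))*(-44) = (90 + (2 + 14)/9)*(-44) = (90 + 16*(⅑))*(-44) = (90 + 16/9)*(-44) = (826/9)*(-44) = -36344/9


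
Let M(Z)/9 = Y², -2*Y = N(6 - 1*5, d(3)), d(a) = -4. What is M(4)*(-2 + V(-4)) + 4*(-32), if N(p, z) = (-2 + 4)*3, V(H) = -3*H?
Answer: 682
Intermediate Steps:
N(p, z) = 6 (N(p, z) = 2*3 = 6)
Y = -3 (Y = -½*6 = -3)
M(Z) = 81 (M(Z) = 9*(-3)² = 9*9 = 81)
M(4)*(-2 + V(-4)) + 4*(-32) = 81*(-2 - 3*(-4)) + 4*(-32) = 81*(-2 + 12) - 128 = 81*10 - 128 = 810 - 128 = 682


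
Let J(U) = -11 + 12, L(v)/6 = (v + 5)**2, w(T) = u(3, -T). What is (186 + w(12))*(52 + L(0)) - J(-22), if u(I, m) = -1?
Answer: 37369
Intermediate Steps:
w(T) = -1
L(v) = 6*(5 + v)**2 (L(v) = 6*(v + 5)**2 = 6*(5 + v)**2)
J(U) = 1
(186 + w(12))*(52 + L(0)) - J(-22) = (186 - 1)*(52 + 6*(5 + 0)**2) - 1*1 = 185*(52 + 6*5**2) - 1 = 185*(52 + 6*25) - 1 = 185*(52 + 150) - 1 = 185*202 - 1 = 37370 - 1 = 37369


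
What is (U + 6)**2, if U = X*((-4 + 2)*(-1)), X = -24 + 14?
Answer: 196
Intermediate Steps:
X = -10
U = -20 (U = -10*(-4 + 2)*(-1) = -(-20)*(-1) = -10*2 = -20)
(U + 6)**2 = (-20 + 6)**2 = (-14)**2 = 196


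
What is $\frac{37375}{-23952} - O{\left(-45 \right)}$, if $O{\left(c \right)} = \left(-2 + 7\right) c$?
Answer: $\frac{5351825}{23952} \approx 223.44$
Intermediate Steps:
$O{\left(c \right)} = 5 c$
$\frac{37375}{-23952} - O{\left(-45 \right)} = \frac{37375}{-23952} - 5 \left(-45\right) = 37375 \left(- \frac{1}{23952}\right) - -225 = - \frac{37375}{23952} + 225 = \frac{5351825}{23952}$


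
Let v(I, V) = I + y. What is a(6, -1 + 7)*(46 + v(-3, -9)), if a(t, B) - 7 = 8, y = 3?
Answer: 690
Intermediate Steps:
v(I, V) = 3 + I (v(I, V) = I + 3 = 3 + I)
a(t, B) = 15 (a(t, B) = 7 + 8 = 15)
a(6, -1 + 7)*(46 + v(-3, -9)) = 15*(46 + (3 - 3)) = 15*(46 + 0) = 15*46 = 690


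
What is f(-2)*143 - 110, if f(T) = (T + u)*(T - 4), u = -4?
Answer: 5038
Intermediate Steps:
f(T) = (-4 + T)**2 (f(T) = (T - 4)*(T - 4) = (-4 + T)*(-4 + T) = (-4 + T)**2)
f(-2)*143 - 110 = (16 + (-2)**2 - 8*(-2))*143 - 110 = (16 + 4 + 16)*143 - 110 = 36*143 - 110 = 5148 - 110 = 5038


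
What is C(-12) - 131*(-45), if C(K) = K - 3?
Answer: 5880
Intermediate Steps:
C(K) = -3 + K
C(-12) - 131*(-45) = (-3 - 12) - 131*(-45) = -15 + 5895 = 5880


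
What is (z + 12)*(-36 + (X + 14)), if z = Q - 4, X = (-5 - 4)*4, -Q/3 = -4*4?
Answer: -3248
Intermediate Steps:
Q = 48 (Q = -(-12)*4 = -3*(-16) = 48)
X = -36 (X = -9*4 = -36)
z = 44 (z = 48 - 4 = 44)
(z + 12)*(-36 + (X + 14)) = (44 + 12)*(-36 + (-36 + 14)) = 56*(-36 - 22) = 56*(-58) = -3248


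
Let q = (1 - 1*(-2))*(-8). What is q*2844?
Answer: -68256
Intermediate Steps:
q = -24 (q = (1 + 2)*(-8) = 3*(-8) = -24)
q*2844 = -24*2844 = -68256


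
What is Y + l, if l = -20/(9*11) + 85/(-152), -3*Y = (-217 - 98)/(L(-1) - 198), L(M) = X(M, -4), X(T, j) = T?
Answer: -3859585/2994552 ≈ -1.2889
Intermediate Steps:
L(M) = M
Y = -105/199 (Y = -(-217 - 98)/(3*(-1 - 198)) = -(-105)/(-199) = -(-105)*(-1)/199 = -⅓*315/199 = -105/199 ≈ -0.52764)
l = -11455/15048 (l = -20/99 + 85*(-1/152) = -20*1/99 - 85/152 = -20/99 - 85/152 = -11455/15048 ≈ -0.76123)
Y + l = -105/199 - 11455/15048 = -3859585/2994552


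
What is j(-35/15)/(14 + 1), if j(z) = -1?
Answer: -1/15 ≈ -0.066667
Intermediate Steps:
j(-35/15)/(14 + 1) = -1/(14 + 1) = -1/15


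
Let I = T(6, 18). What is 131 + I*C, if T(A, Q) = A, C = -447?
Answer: -2551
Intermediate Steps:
I = 6
131 + I*C = 131 + 6*(-447) = 131 - 2682 = -2551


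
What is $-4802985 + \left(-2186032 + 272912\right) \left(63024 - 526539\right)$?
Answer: $886755013815$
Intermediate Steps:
$-4802985 + \left(-2186032 + 272912\right) \left(63024 - 526539\right) = -4802985 - -886759816800 = -4802985 + 886759816800 = 886755013815$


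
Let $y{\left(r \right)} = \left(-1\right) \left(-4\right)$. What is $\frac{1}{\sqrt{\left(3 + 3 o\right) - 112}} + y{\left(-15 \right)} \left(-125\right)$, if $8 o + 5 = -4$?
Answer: $-500 - \frac{2 i \sqrt{1798}}{899} \approx -500.0 - 0.094333 i$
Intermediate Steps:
$o = - \frac{9}{8}$ ($o = - \frac{5}{8} + \frac{1}{8} \left(-4\right) = - \frac{5}{8} - \frac{1}{2} = - \frac{9}{8} \approx -1.125$)
$y{\left(r \right)} = 4$
$\frac{1}{\sqrt{\left(3 + 3 o\right) - 112}} + y{\left(-15 \right)} \left(-125\right) = \frac{1}{\sqrt{\left(3 + 3 \left(- \frac{9}{8}\right)\right) - 112}} + 4 \left(-125\right) = \frac{1}{\sqrt{\left(3 - \frac{27}{8}\right) - 112}} - 500 = \frac{1}{\sqrt{- \frac{3}{8} - 112}} - 500 = \frac{1}{\sqrt{- \frac{899}{8}}} - 500 = \frac{1}{\frac{1}{4} i \sqrt{1798}} - 500 = - \frac{2 i \sqrt{1798}}{899} - 500 = -500 - \frac{2 i \sqrt{1798}}{899}$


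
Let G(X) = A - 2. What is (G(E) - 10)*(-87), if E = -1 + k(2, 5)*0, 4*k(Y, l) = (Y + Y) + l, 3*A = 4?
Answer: 928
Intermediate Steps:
A = 4/3 (A = (⅓)*4 = 4/3 ≈ 1.3333)
k(Y, l) = Y/2 + l/4 (k(Y, l) = ((Y + Y) + l)/4 = (2*Y + l)/4 = (l + 2*Y)/4 = Y/2 + l/4)
E = -1 (E = -1 + ((½)*2 + (¼)*5)*0 = -1 + (1 + 5/4)*0 = -1 + (9/4)*0 = -1 + 0 = -1)
G(X) = -⅔ (G(X) = 4/3 - 2 = -⅔)
(G(E) - 10)*(-87) = (-⅔ - 10)*(-87) = -32/3*(-87) = 928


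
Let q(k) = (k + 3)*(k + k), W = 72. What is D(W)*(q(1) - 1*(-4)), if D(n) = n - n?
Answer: 0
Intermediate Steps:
D(n) = 0
q(k) = 2*k*(3 + k) (q(k) = (3 + k)*(2*k) = 2*k*(3 + k))
D(W)*(q(1) - 1*(-4)) = 0*(2*1*(3 + 1) - 1*(-4)) = 0*(2*1*4 + 4) = 0*(8 + 4) = 0*12 = 0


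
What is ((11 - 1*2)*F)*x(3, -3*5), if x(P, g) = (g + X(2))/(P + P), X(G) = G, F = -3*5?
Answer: 585/2 ≈ 292.50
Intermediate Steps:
F = -15
x(P, g) = (2 + g)/(2*P) (x(P, g) = (g + 2)/(P + P) = (2 + g)/((2*P)) = (2 + g)*(1/(2*P)) = (2 + g)/(2*P))
((11 - 1*2)*F)*x(3, -3*5) = ((11 - 1*2)*(-15))*((1/2)*(2 - 3*5)/3) = ((11 - 2)*(-15))*((1/2)*(1/3)*(2 - 15)) = (9*(-15))*((1/2)*(1/3)*(-13)) = -135*(-13/6) = 585/2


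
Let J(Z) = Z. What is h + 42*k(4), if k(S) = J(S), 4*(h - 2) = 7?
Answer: 687/4 ≈ 171.75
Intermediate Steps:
h = 15/4 (h = 2 + (¼)*7 = 2 + 7/4 = 15/4 ≈ 3.7500)
k(S) = S
h + 42*k(4) = 15/4 + 42*4 = 15/4 + 168 = 687/4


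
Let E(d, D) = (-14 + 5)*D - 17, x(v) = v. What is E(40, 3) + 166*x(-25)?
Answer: -4194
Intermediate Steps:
E(d, D) = -17 - 9*D (E(d, D) = -9*D - 17 = -17 - 9*D)
E(40, 3) + 166*x(-25) = (-17 - 9*3) + 166*(-25) = (-17 - 27) - 4150 = -44 - 4150 = -4194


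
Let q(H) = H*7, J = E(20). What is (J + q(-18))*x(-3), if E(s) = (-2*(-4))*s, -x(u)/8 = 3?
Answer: -816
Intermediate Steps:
x(u) = -24 (x(u) = -8*3 = -24)
E(s) = 8*s
J = 160 (J = 8*20 = 160)
q(H) = 7*H
(J + q(-18))*x(-3) = (160 + 7*(-18))*(-24) = (160 - 126)*(-24) = 34*(-24) = -816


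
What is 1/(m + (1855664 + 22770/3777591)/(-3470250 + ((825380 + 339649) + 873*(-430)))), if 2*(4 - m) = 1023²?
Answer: -6750834658734/3532449792239581003 ≈ -1.9111e-6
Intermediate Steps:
m = -1046521/2 (m = 4 - ½*1023² = 4 - ½*1046529 = 4 - 1046529/2 = -1046521/2 ≈ -5.2326e+5)
1/(m + (1855664 + 22770/3777591)/(-3470250 + ((825380 + 339649) + 873*(-430)))) = 1/(-1046521/2 + (1855664 + 22770/3777591)/(-3470250 + ((825380 + 339649) + 873*(-430)))) = 1/(-1046521/2 + (1855664 + 22770*(1/3777591))/(-3470250 + (1165029 - 375390))) = 1/(-1046521/2 + (1855664 + 7590/1259197)/(-3470250 + 789639)) = 1/(-1046521/2 + (2336646549398/1259197)/(-2680611)) = 1/(-1046521/2 + (2336646549398/1259197)*(-1/2680611)) = 1/(-1046521/2 - 2336646549398/3375417329367) = 1/(-3532449792239581003/6750834658734) = -6750834658734/3532449792239581003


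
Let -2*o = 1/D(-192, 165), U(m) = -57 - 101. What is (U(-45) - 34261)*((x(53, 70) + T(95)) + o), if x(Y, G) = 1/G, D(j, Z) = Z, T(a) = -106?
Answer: 18240133/5 ≈ 3.6480e+6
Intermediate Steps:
U(m) = -158
o = -1/330 (o = -½/165 = -½*1/165 = -1/330 ≈ -0.0030303)
(U(-45) - 34261)*((x(53, 70) + T(95)) + o) = (-158 - 34261)*((1/70 - 106) - 1/330) = -34419*((1/70 - 106) - 1/330) = -34419*(-7419/70 - 1/330) = -34419*(-122417/1155) = 18240133/5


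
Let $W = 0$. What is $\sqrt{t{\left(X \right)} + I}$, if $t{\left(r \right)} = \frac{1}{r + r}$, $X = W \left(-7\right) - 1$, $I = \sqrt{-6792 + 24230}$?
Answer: $\frac{\sqrt{-2 + 4 \sqrt{17438}}}{2} \approx 11.47$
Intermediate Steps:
$I = \sqrt{17438} \approx 132.05$
$X = -1$ ($X = 0 \left(-7\right) - 1 = 0 - 1 = -1$)
$t{\left(r \right)} = \frac{1}{2 r}$
$\sqrt{t{\left(X \right)} + I} = \sqrt{\frac{1}{2 \left(-1\right)} + \sqrt{17438}} = \sqrt{\frac{1}{2} \left(-1\right) + \sqrt{17438}} = \sqrt{- \frac{1}{2} + \sqrt{17438}}$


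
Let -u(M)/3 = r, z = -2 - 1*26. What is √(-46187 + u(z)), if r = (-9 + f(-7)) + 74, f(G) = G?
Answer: I*√46361 ≈ 215.32*I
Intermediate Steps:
z = -28 (z = -2 - 26 = -28)
r = 58 (r = (-9 - 7) + 74 = -16 + 74 = 58)
u(M) = -174 (u(M) = -3*58 = -174)
√(-46187 + u(z)) = √(-46187 - 174) = √(-46361) = I*√46361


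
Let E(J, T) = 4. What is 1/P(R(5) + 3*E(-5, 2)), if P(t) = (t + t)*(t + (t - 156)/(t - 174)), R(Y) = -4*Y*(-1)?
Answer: 71/149376 ≈ 0.00047531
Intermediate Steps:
R(Y) = 4*Y
P(t) = 2*t*(t + (-156 + t)/(-174 + t)) (P(t) = (2*t)*(t + (-156 + t)/(-174 + t)) = 2*t*(t + (-156 + t)/(-174 + t)))
1/P(R(5) + 3*E(-5, 2)) = 1/(2*(4*5 + 3*4)*(-156 + (4*5 + 3*4)² - 173*(4*5 + 3*4))/(-174 + (4*5 + 3*4))) = 1/(2*(20 + 12)*(-156 + (20 + 12)² - 173*(20 + 12))/(-174 + (20 + 12))) = 1/(2*32*(-156 + 32² - 173*32)/(-174 + 32)) = 1/(2*32*(-156 + 1024 - 5536)/(-142)) = 1/(2*32*(-1/142)*(-4668)) = 1/(149376/71) = 71/149376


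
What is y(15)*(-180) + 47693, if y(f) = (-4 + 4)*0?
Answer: 47693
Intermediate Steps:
y(f) = 0 (y(f) = 0*0 = 0)
y(15)*(-180) + 47693 = 0*(-180) + 47693 = 0 + 47693 = 47693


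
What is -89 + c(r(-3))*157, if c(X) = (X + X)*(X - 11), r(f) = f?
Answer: 13099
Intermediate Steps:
c(X) = 2*X*(-11 + X) (c(X) = (2*X)*(-11 + X) = 2*X*(-11 + X))
-89 + c(r(-3))*157 = -89 + (2*(-3)*(-11 - 3))*157 = -89 + (2*(-3)*(-14))*157 = -89 + 84*157 = -89 + 13188 = 13099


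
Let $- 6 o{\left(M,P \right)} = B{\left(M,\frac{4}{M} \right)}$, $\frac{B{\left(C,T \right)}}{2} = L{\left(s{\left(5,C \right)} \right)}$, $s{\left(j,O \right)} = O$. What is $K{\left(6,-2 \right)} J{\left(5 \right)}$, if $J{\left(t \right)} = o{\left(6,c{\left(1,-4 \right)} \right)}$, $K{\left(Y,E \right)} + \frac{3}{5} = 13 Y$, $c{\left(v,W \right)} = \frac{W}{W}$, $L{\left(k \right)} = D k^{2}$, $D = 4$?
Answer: $- \frac{18576}{5} \approx -3715.2$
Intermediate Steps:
$L{\left(k \right)} = 4 k^{2}$
$B{\left(C,T \right)} = 8 C^{2}$ ($B{\left(C,T \right)} = 2 \cdot 4 C^{2} = 8 C^{2}$)
$c{\left(v,W \right)} = 1$
$o{\left(M,P \right)} = - \frac{4 M^{2}}{3}$ ($o{\left(M,P \right)} = - \frac{8 M^{2}}{6} = - \frac{4 M^{2}}{3}$)
$K{\left(Y,E \right)} = - \frac{3}{5} + 13 Y$
$J{\left(t \right)} = -48$ ($J{\left(t \right)} = - \frac{4 \cdot 6^{2}}{3} = \left(- \frac{4}{3}\right) 36 = -48$)
$K{\left(6,-2 \right)} J{\left(5 \right)} = \left(- \frac{3}{5} + 13 \cdot 6\right) \left(-48\right) = \left(- \frac{3}{5} + 78\right) \left(-48\right) = \frac{387}{5} \left(-48\right) = - \frac{18576}{5}$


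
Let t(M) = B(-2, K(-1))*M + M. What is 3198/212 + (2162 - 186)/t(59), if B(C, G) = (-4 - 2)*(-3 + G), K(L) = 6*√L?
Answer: 160302701/10362878 + 71136*I/97763 ≈ 15.469 + 0.72764*I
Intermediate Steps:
B(C, G) = 18 - 6*G (B(C, G) = -6*(-3 + G) = 18 - 6*G)
t(M) = M + M*(18 - 36*I) (t(M) = (18 - 36*√(-1))*M + M = (18 - 36*I)*M + M = M*(18 - 36*I) + M = M + M*(18 - 36*I))
3198/212 + (2162 - 186)/t(59) = 3198/212 + (2162 - 186)/((59*(19 - 36*I))) = 3198*(1/212) + 1976/(1121 - 2124*I) = 1599/106 + 1976*((1121 + 2124*I)/5768017) = 1599/106 + 1976*(1121 + 2124*I)/5768017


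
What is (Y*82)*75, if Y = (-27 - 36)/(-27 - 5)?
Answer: 193725/16 ≈ 12108.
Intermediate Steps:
Y = 63/32 (Y = -63/(-32) = -63*(-1/32) = 63/32 ≈ 1.9688)
(Y*82)*75 = ((63/32)*82)*75 = (2583/16)*75 = 193725/16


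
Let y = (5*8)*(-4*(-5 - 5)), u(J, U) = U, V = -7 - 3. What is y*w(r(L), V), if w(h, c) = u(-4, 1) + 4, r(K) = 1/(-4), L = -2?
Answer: 8000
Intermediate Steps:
V = -10
r(K) = -¼
w(h, c) = 5 (w(h, c) = 1 + 4 = 5)
y = 1600 (y = 40*(-4*(-10)) = 40*40 = 1600)
y*w(r(L), V) = 1600*5 = 8000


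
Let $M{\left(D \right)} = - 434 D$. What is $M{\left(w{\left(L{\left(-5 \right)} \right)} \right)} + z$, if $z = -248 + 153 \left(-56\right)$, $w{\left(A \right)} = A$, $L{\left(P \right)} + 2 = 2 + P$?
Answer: $-6646$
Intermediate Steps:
$L{\left(P \right)} = P$ ($L{\left(P \right)} = -2 + \left(2 + P\right) = P$)
$z = -8816$ ($z = -248 - 8568 = -8816$)
$M{\left(w{\left(L{\left(-5 \right)} \right)} \right)} + z = \left(-434\right) \left(-5\right) - 8816 = 2170 - 8816 = -6646$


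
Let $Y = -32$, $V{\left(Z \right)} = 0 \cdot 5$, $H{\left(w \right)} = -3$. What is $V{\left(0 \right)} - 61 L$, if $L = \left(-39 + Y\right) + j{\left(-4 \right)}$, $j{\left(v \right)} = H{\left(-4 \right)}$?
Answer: $4514$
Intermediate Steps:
$j{\left(v \right)} = -3$
$V{\left(Z \right)} = 0$
$L = -74$ ($L = \left(-39 - 32\right) - 3 = -71 - 3 = -74$)
$V{\left(0 \right)} - 61 L = 0 - -4514 = 0 + 4514 = 4514$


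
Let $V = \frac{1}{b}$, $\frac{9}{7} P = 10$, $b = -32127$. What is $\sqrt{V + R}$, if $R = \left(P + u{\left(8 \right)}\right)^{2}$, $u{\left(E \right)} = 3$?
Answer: $\frac{7 \sqrt{22021409314}}{96381} \approx 10.778$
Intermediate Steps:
$P = \frac{70}{9}$ ($P = \frac{7}{9} \cdot 10 = \frac{70}{9} \approx 7.7778$)
$R = \frac{9409}{81}$ ($R = \left(\frac{70}{9} + 3\right)^{2} = \left(\frac{97}{9}\right)^{2} = \frac{9409}{81} \approx 116.16$)
$V = - \frac{1}{32127}$ ($V = \frac{1}{-32127} = - \frac{1}{32127} \approx -3.1126 \cdot 10^{-5}$)
$\sqrt{V + R} = \sqrt{- \frac{1}{32127} + \frac{9409}{81}} = \sqrt{\frac{100760954}{867429}} = \frac{7 \sqrt{22021409314}}{96381}$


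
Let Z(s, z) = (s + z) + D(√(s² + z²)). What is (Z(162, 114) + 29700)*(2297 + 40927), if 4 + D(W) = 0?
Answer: 1295509728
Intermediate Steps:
D(W) = -4 (D(W) = -4 + 0 = -4)
Z(s, z) = -4 + s + z (Z(s, z) = (s + z) - 4 = -4 + s + z)
(Z(162, 114) + 29700)*(2297 + 40927) = ((-4 + 162 + 114) + 29700)*(2297 + 40927) = (272 + 29700)*43224 = 29972*43224 = 1295509728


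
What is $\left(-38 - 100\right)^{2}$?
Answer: $19044$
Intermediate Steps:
$\left(-38 - 100\right)^{2} = \left(-138\right)^{2} = 19044$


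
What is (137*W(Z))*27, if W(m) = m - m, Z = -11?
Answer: 0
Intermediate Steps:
W(m) = 0
(137*W(Z))*27 = (137*0)*27 = 0*27 = 0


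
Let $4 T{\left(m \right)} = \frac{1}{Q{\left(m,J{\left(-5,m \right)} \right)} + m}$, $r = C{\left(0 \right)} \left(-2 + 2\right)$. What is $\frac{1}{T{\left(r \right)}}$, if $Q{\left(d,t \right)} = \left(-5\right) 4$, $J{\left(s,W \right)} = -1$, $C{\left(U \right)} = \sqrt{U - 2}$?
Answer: $-80$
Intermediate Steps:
$C{\left(U \right)} = \sqrt{-2 + U}$
$Q{\left(d,t \right)} = -20$
$r = 0$ ($r = \sqrt{-2 + 0} \left(-2 + 2\right) = \sqrt{-2} \cdot 0 = i \sqrt{2} \cdot 0 = 0$)
$T{\left(m \right)} = \frac{1}{4 \left(-20 + m\right)}$
$\frac{1}{T{\left(r \right)}} = \frac{1}{\frac{1}{4} \frac{1}{-20 + 0}} = \frac{1}{\frac{1}{4} \frac{1}{-20}} = \frac{1}{\frac{1}{4} \left(- \frac{1}{20}\right)} = \frac{1}{- \frac{1}{80}} = -80$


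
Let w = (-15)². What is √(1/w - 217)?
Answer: 2*I*√12206/15 ≈ 14.731*I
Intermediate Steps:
w = 225
√(1/w - 217) = √(1/225 - 217) = √(-48824/225) = 2*I*√12206/15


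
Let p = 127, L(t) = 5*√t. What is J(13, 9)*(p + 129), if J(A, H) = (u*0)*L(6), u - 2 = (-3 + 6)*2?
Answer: 0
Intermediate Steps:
u = 8 (u = 2 + (-3 + 6)*2 = 2 + 3*2 = 2 + 6 = 8)
J(A, H) = 0 (J(A, H) = (8*0)*(5*√6) = 0*(5*√6) = 0)
J(13, 9)*(p + 129) = 0*(127 + 129) = 0*256 = 0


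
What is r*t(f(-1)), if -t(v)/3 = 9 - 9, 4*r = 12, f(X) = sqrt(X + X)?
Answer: 0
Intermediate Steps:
f(X) = sqrt(2)*sqrt(X) (f(X) = sqrt(2*X) = sqrt(2)*sqrt(X))
r = 3 (r = (1/4)*12 = 3)
t(v) = 0 (t(v) = -3*(9 - 9) = -3*0 = 0)
r*t(f(-1)) = 3*0 = 0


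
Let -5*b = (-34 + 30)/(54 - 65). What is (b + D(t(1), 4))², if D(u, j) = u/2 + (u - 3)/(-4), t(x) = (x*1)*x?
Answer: 2601/3025 ≈ 0.85983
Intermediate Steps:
t(x) = x² (t(x) = x*x = x²)
b = -4/55 (b = -(-34 + 30)/(5*(54 - 65)) = -(-4)/(5*(-11)) = -(-4)*(-1)/(5*11) = -⅕*4/11 = -4/55 ≈ -0.072727)
D(u, j) = ¾ + u/4 (D(u, j) = u*(½) + (-3 + u)*(-¼) = u/2 + (¾ - u/4) = ¾ + u/4)
(b + D(t(1), 4))² = (-4/55 + (¾ + (¼)*1²))² = (-4/55 + (¾ + (¼)*1))² = (-4/55 + (¾ + ¼))² = (-4/55 + 1)² = (51/55)² = 2601/3025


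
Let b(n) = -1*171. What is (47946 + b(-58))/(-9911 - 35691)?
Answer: -47775/45602 ≈ -1.0477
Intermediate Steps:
b(n) = -171
(47946 + b(-58))/(-9911 - 35691) = (47946 - 171)/(-9911 - 35691) = 47775/(-45602) = 47775*(-1/45602) = -47775/45602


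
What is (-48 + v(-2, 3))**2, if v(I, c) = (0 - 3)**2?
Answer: 1521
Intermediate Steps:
v(I, c) = 9 (v(I, c) = (-3)**2 = 9)
(-48 + v(-2, 3))**2 = (-48 + 9)**2 = (-39)**2 = 1521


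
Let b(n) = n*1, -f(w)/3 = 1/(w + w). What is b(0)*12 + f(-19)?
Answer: 3/38 ≈ 0.078947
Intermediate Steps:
f(w) = -3/(2*w) (f(w) = -3/(w + w) = -3*1/(2*w) = -3/(2*w))
b(n) = n
b(0)*12 + f(-19) = 0*12 - 3/2/(-19) = 0 - 3/2*(-1/19) = 0 + 3/38 = 3/38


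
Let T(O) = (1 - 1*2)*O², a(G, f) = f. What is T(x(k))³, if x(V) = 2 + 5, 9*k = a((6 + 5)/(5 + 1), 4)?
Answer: -117649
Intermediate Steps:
k = 4/9 (k = (⅑)*4 = 4/9 ≈ 0.44444)
x(V) = 7
T(O) = -O² (T(O) = (1 - 2)*O² = -O²)
T(x(k))³ = (-1*7²)³ = (-1*49)³ = (-49)³ = -117649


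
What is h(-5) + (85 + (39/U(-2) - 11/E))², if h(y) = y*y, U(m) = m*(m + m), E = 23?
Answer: 271416001/33856 ≈ 8016.8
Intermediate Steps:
U(m) = 2*m² (U(m) = m*(2*m) = 2*m²)
h(y) = y²
h(-5) + (85 + (39/U(-2) - 11/E))² = (-5)² + (85 + (39/((2*(-2)²)) - 11/23))² = 25 + (85 + (39/((2*4)) - 11*1/23))² = 25 + (85 + (39/8 - 11/23))² = 25 + (85 + 809/184)² = 25 + (16449/184)² = 25 + 270569601/33856 = 271416001/33856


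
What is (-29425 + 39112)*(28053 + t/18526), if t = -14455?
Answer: 85326941739/314 ≈ 2.7174e+8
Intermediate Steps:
(-29425 + 39112)*(28053 + t/18526) = (-29425 + 39112)*(28053 - 14455/18526) = 9687*(28053 - 14455*1/18526) = 9687*(28053 - 245/314) = 9687*(8808397/314) = 85326941739/314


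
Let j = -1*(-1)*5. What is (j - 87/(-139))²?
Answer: 611524/19321 ≈ 31.651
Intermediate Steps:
j = 5 (j = 1*5 = 5)
(j - 87/(-139))² = (5 - 87/(-139))² = (5 - 87*(-1/139))² = (5 + 87/139)² = (782/139)² = 611524/19321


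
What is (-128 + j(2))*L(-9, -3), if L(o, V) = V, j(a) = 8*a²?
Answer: 288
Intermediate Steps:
(-128 + j(2))*L(-9, -3) = (-128 + 8*2²)*(-3) = (-128 + 8*4)*(-3) = (-128 + 32)*(-3) = -96*(-3) = 288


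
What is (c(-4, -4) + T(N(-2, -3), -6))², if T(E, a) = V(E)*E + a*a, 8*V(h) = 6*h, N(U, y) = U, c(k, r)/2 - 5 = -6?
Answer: 1369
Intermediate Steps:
c(k, r) = -2 (c(k, r) = 10 + 2*(-6) = 10 - 12 = -2)
V(h) = 3*h/4 (V(h) = (6*h)/8 = 3*h/4)
T(E, a) = a² + 3*E²/4 (T(E, a) = (3*E/4)*E + a*a = 3*E²/4 + a² = a² + 3*E²/4)
(c(-4, -4) + T(N(-2, -3), -6))² = (-2 + ((-6)² + (¾)*(-2)²))² = (-2 + (36 + (¾)*4))² = (-2 + (36 + 3))² = (-2 + 39)² = 37² = 1369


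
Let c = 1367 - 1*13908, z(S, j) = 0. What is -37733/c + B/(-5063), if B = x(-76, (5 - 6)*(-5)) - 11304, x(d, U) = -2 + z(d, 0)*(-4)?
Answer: 332830725/63495083 ≈ 5.2418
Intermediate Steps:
c = -12541 (c = 1367 - 13908 = -12541)
x(d, U) = -2 (x(d, U) = -2 + 0*(-4) = -2 + 0 = -2)
B = -11306 (B = -2 - 11304 = -11306)
-37733/c + B/(-5063) = -37733/(-12541) - 11306/(-5063) = -37733*(-1/12541) - 11306*(-1/5063) = 37733/12541 + 11306/5063 = 332830725/63495083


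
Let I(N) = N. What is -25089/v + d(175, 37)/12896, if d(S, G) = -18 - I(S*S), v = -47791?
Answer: -1140911869/616312736 ≈ -1.8512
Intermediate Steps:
d(S, G) = -18 - S**2 (d(S, G) = -18 - S*S = -18 - S**2)
-25089/v + d(175, 37)/12896 = -25089/(-47791) + (-18 - 1*175**2)/12896 = -25089*(-1/47791) + (-18 - 1*30625)*(1/12896) = 25089/47791 + (-18 - 30625)*(1/12896) = 25089/47791 - 30643*1/12896 = 25089/47791 - 30643/12896 = -1140911869/616312736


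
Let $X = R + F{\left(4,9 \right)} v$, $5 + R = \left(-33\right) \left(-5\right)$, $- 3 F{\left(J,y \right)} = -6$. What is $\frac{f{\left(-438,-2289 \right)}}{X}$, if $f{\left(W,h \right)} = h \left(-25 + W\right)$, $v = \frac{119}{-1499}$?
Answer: $\frac{1588650693}{239602} \approx 6630.4$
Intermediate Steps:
$v = - \frac{119}{1499}$ ($v = 119 \left(- \frac{1}{1499}\right) = - \frac{119}{1499} \approx -0.079386$)
$F{\left(J,y \right)} = 2$ ($F{\left(J,y \right)} = \left(- \frac{1}{3}\right) \left(-6\right) = 2$)
$R = 160$ ($R = -5 - -165 = -5 + 165 = 160$)
$X = \frac{239602}{1499}$ ($X = 160 + 2 \left(- \frac{119}{1499}\right) = 160 - \frac{238}{1499} = \frac{239602}{1499} \approx 159.84$)
$\frac{f{\left(-438,-2289 \right)}}{X} = \frac{\left(-2289\right) \left(-25 - 438\right)}{\frac{239602}{1499}} = \left(-2289\right) \left(-463\right) \frac{1499}{239602} = 1059807 \cdot \frac{1499}{239602} = \frac{1588650693}{239602}$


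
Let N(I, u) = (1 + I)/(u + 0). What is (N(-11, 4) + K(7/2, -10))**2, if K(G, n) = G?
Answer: 1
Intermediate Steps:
N(I, u) = (1 + I)/u
(N(-11, 4) + K(7/2, -10))**2 = ((1 - 11)/4 + 7/2)**2 = ((1/4)*(-10) + 7*(1/2))**2 = (-5/2 + 7/2)**2 = 1**2 = 1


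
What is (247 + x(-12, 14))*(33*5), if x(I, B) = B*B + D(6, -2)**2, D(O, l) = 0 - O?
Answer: 79035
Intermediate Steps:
D(O, l) = -O
x(I, B) = 36 + B**2 (x(I, B) = B*B + (-1*6)**2 = B**2 + (-6)**2 = B**2 + 36 = 36 + B**2)
(247 + x(-12, 14))*(33*5) = (247 + (36 + 14**2))*(33*5) = (247 + (36 + 196))*165 = (247 + 232)*165 = 479*165 = 79035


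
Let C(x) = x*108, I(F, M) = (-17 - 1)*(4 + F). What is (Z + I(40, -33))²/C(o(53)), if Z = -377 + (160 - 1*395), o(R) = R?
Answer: 18252/53 ≈ 344.38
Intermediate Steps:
I(F, M) = -72 - 18*F (I(F, M) = -18*(4 + F) = -72 - 18*F)
Z = -612 (Z = -377 + (160 - 395) = -377 - 235 = -612)
C(x) = 108*x
(Z + I(40, -33))²/C(o(53)) = (-612 + (-72 - 18*40))²/((108*53)) = (-612 + (-72 - 720))²/5724 = (-612 - 792)²*(1/5724) = (-1404)²*(1/5724) = 1971216*(1/5724) = 18252/53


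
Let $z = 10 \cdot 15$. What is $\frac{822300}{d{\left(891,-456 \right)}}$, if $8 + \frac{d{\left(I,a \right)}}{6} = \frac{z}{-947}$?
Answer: $- \frac{64893175}{3863} \approx -16799.0$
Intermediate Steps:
$z = 150$
$d{\left(I,a \right)} = - \frac{46356}{947}$ ($d{\left(I,a \right)} = -48 + 6 \frac{150}{-947} = -48 + 6 \cdot 150 \left(- \frac{1}{947}\right) = -48 + 6 \left(- \frac{150}{947}\right) = -48 - \frac{900}{947} = - \frac{46356}{947}$)
$\frac{822300}{d{\left(891,-456 \right)}} = \frac{822300}{- \frac{46356}{947}} = 822300 \left(- \frac{947}{46356}\right) = - \frac{64893175}{3863}$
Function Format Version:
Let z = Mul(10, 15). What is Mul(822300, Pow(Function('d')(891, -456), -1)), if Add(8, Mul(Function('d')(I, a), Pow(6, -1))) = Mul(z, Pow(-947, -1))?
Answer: Rational(-64893175, 3863) ≈ -16799.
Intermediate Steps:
z = 150
Function('d')(I, a) = Rational(-46356, 947) (Function('d')(I, a) = Add(-48, Mul(6, Mul(150, Pow(-947, -1)))) = Add(-48, Mul(6, Mul(150, Rational(-1, 947)))) = Add(-48, Mul(6, Rational(-150, 947))) = Add(-48, Rational(-900, 947)) = Rational(-46356, 947))
Mul(822300, Pow(Function('d')(891, -456), -1)) = Mul(822300, Pow(Rational(-46356, 947), -1)) = Mul(822300, Rational(-947, 46356)) = Rational(-64893175, 3863)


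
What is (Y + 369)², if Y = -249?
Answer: 14400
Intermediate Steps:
(Y + 369)² = (-249 + 369)² = 120² = 14400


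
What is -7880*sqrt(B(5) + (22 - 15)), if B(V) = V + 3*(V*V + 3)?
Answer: -31520*sqrt(6) ≈ -77208.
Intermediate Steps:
B(V) = 9 + V + 3*V**2 (B(V) = V + 3*(V**2 + 3) = V + 3*(3 + V**2) = V + (9 + 3*V**2) = 9 + V + 3*V**2)
-7880*sqrt(B(5) + (22 - 15)) = -7880*sqrt((9 + 5 + 3*5**2) + (22 - 15)) = -7880*sqrt((9 + 5 + 3*25) + 7) = -7880*sqrt((9 + 5 + 75) + 7) = -7880*sqrt(89 + 7) = -31520*sqrt(6)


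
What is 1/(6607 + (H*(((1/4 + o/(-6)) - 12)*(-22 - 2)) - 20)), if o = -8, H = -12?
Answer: 1/3587 ≈ 0.00027878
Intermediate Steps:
1/(6607 + (H*(((1/4 + o/(-6)) - 12)*(-22 - 2)) - 20)) = 1/(6607 + (-12*((1/4 - 8/(-6)) - 12)*(-22 - 2) - 20)) = 1/(6607 + (-12*((1*(1/4) - 8*(-1/6)) - 12)*(-24) - 20)) = 1/(6607 + (-12*((1/4 + 4/3) - 12)*(-24) - 20)) = 1/(6607 + (-12*(19/12 - 12)*(-24) - 20)) = 1/(6607 + (-(-125)*(-24) - 20)) = 1/(6607 + (-12*250 - 20)) = 1/(6607 + (-3000 - 20)) = 1/(6607 - 3020) = 1/3587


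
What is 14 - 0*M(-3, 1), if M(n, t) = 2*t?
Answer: 14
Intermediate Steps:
14 - 0*M(-3, 1) = 14 - 0*2*1 = 14 - 0*2 = 14 - 17*0 = 14 + 0 = 14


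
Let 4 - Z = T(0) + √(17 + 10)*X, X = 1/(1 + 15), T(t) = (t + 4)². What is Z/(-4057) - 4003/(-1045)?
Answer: 16252711/4239565 + 3*√3/64912 ≈ 3.8337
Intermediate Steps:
T(t) = (4 + t)²
X = 1/16 ≈ 0.062500
Z = -12 - 3*√3/16 (Z = 4 - ((4 + 0)² + √(17 + 10)*(1/16)) = 4 - (4² + √27*(1/16)) = 4 - (16 + (3*√3)*(1/16)) = 4 - (16 + 3*√3/16) = 4 + (-16 - 3*√3/16) = -12 - 3*√3/16 ≈ -12.325)
Z/(-4057) - 4003/(-1045) = (-12 - 3*√3/16)/(-4057) - 4003/(-1045) = (-12 - 3*√3/16)*(-1/4057) - 4003*(-1/1045) = (12/4057 + 3*√3/64912) + 4003/1045 = 16252711/4239565 + 3*√3/64912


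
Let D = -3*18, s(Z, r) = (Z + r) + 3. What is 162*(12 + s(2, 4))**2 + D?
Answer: 71388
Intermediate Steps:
s(Z, r) = 3 + Z + r
D = -54
162*(12 + s(2, 4))**2 + D = 162*(12 + (3 + 2 + 4))**2 - 54 = 162*(12 + 9)**2 - 54 = 162*21**2 - 54 = 162*441 - 54 = 71442 - 54 = 71388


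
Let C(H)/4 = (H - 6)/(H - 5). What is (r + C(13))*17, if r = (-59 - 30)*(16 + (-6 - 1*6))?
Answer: -11985/2 ≈ -5992.5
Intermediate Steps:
r = -356 (r = -89*(16 + (-6 - 6)) = -89*(16 - 12) = -89*4 = -356)
C(H) = 4*(-6 + H)/(-5 + H) (C(H) = 4*((H - 6)/(H - 5)) = 4*((-6 + H)/(-5 + H)) = 4*(-6 + H)/(-5 + H))
(r + C(13))*17 = (-356 + 4*(-6 + 13)/(-5 + 13))*17 = (-356 + 4*7/8)*17 = (-356 + 4*(⅛)*7)*17 = (-356 + 7/2)*17 = -705/2*17 = -11985/2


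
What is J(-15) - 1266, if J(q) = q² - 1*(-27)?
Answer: -1014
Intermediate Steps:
J(q) = 27 + q² (J(q) = q² + 27 = 27 + q²)
J(-15) - 1266 = (27 + (-15)²) - 1266 = (27 + 225) - 1266 = 252 - 1266 = -1014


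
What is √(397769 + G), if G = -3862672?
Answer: I*√3464903 ≈ 1861.4*I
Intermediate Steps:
√(397769 + G) = √(397769 - 3862672) = √(-3464903) = I*√3464903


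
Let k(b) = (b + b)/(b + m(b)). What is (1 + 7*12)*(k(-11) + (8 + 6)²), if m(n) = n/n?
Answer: 16847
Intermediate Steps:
m(n) = 1
k(b) = 2*b/(1 + b) (k(b) = (b + b)/(b + 1) = (2*b)/(1 + b) = 2*b/(1 + b))
(1 + 7*12)*(k(-11) + (8 + 6)²) = (1 + 7*12)*(2*(-11)/(1 - 11) + (8 + 6)²) = (1 + 84)*(2*(-11)/(-10) + 14²) = 85*(2*(-11)*(-⅒) + 196) = 85*(11/5 + 196) = 85*(991/5) = 16847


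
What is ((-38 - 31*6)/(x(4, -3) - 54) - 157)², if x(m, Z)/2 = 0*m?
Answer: 17032129/729 ≈ 23364.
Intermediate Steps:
x(m, Z) = 0 (x(m, Z) = 2*(0*m) = 2*0 = 0)
((-38 - 31*6)/(x(4, -3) - 54) - 157)² = ((-38 - 31*6)/(0 - 54) - 157)² = ((-38 - 186)/(-54) - 157)² = (-224*(-1/54) - 157)² = (112/27 - 157)² = (-4127/27)² = 17032129/729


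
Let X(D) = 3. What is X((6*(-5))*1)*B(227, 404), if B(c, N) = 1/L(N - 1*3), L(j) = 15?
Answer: ⅕ ≈ 0.20000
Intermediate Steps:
B(c, N) = 1/15
X((6*(-5))*1)*B(227, 404) = 3*(1/15) = ⅕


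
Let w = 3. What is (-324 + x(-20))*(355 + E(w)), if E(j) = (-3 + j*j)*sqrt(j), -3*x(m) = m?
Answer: -337960/3 - 1904*sqrt(3) ≈ -1.1595e+5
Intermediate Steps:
x(m) = -m/3
E(j) = sqrt(j)*(-3 + j**2) (E(j) = (-3 + j**2)*sqrt(j) = sqrt(j)*(-3 + j**2))
(-324 + x(-20))*(355 + E(w)) = (-324 - 1/3*(-20))*(355 + sqrt(3)*(-3 + 3**2)) = (-324 + 20/3)*(355 + sqrt(3)*(-3 + 9)) = -952*(355 + sqrt(3)*6)/3 = -952*(355 + 6*sqrt(3))/3 = -337960/3 - 1904*sqrt(3)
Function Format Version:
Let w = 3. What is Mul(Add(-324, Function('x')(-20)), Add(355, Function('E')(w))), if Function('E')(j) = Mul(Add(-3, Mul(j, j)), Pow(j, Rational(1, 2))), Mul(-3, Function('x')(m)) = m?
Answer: Add(Rational(-337960, 3), Mul(-1904, Pow(3, Rational(1, 2)))) ≈ -1.1595e+5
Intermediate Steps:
Function('x')(m) = Mul(Rational(-1, 3), m)
Function('E')(j) = Mul(Pow(j, Rational(1, 2)), Add(-3, Pow(j, 2))) (Function('E')(j) = Mul(Add(-3, Pow(j, 2)), Pow(j, Rational(1, 2))) = Mul(Pow(j, Rational(1, 2)), Add(-3, Pow(j, 2))))
Mul(Add(-324, Function('x')(-20)), Add(355, Function('E')(w))) = Mul(Add(-324, Mul(Rational(-1, 3), -20)), Add(355, Mul(Pow(3, Rational(1, 2)), Add(-3, Pow(3, 2))))) = Mul(Add(-324, Rational(20, 3)), Add(355, Mul(Pow(3, Rational(1, 2)), Add(-3, 9)))) = Mul(Rational(-952, 3), Add(355, Mul(Pow(3, Rational(1, 2)), 6))) = Mul(Rational(-952, 3), Add(355, Mul(6, Pow(3, Rational(1, 2))))) = Add(Rational(-337960, 3), Mul(-1904, Pow(3, Rational(1, 2))))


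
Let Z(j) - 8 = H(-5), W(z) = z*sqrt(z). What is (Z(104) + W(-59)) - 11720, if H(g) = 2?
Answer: -11710 - 59*I*sqrt(59) ≈ -11710.0 - 453.19*I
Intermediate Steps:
W(z) = z**(3/2)
Z(j) = 10 (Z(j) = 8 + 2 = 10)
(Z(104) + W(-59)) - 11720 = (10 + (-59)**(3/2)) - 11720 = (10 - 59*I*sqrt(59)) - 11720 = -11710 - 59*I*sqrt(59)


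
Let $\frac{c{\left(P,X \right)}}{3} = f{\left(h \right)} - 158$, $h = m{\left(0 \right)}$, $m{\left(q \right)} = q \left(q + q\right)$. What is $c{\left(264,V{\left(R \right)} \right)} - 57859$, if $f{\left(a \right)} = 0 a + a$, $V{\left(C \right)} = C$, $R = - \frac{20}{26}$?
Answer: $-58333$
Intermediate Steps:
$R = - \frac{10}{13}$ ($R = \left(-20\right) \frac{1}{26} = - \frac{10}{13} \approx -0.76923$)
$m{\left(q \right)} = 2 q^{2}$ ($m{\left(q \right)} = q 2 q = 2 q^{2}$)
$h = 0$ ($h = 2 \cdot 0^{2} = 2 \cdot 0 = 0$)
$f{\left(a \right)} = a$ ($f{\left(a \right)} = 0 + a = a$)
$c{\left(P,X \right)} = -474$ ($c{\left(P,X \right)} = 3 \left(0 - 158\right) = 3 \left(-158\right) = -474$)
$c{\left(264,V{\left(R \right)} \right)} - 57859 = -474 - 57859 = -58333$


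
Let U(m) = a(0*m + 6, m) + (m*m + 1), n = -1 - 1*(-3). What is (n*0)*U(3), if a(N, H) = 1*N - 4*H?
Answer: 0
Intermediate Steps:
a(N, H) = N - 4*H
n = 2 (n = -1 + 3 = 2)
U(m) = 7 + m² - 4*m (U(m) = ((0*m + 6) - 4*m) + (m*m + 1) = ((0 + 6) - 4*m) + (m² + 1) = (6 - 4*m) + (1 + m²) = 7 + m² - 4*m)
(n*0)*U(3) = (2*0)*(7 + 3² - 4*3) = 0*(7 + 9 - 12) = 0*4 = 0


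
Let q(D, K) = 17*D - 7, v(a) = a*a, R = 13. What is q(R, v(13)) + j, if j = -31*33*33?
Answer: -33545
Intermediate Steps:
v(a) = a²
q(D, K) = -7 + 17*D
j = -33759 (j = -1023*33 = -33759)
q(R, v(13)) + j = (-7 + 17*13) - 33759 = (-7 + 221) - 33759 = 214 - 33759 = -33545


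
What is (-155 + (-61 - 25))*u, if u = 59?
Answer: -14219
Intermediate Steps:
(-155 + (-61 - 25))*u = (-155 + (-61 - 25))*59 = (-155 - 86)*59 = -241*59 = -14219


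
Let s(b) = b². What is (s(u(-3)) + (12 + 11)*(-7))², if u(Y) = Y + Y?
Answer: 15625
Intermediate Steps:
u(Y) = 2*Y
(s(u(-3)) + (12 + 11)*(-7))² = ((2*(-3))² + (12 + 11)*(-7))² = ((-6)² + 23*(-7))² = (36 - 161)² = (-125)² = 15625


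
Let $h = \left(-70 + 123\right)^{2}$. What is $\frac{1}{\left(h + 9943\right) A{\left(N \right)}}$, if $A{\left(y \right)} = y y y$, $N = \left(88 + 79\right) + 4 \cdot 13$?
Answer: $\frac{1}{133940109168} \approx 7.466 \cdot 10^{-12}$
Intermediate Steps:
$h = 2809$ ($h = 53^{2} = 2809$)
$N = 219$ ($N = 167 + 52 = 219$)
$A{\left(y \right)} = y^{3}$ ($A{\left(y \right)} = y^{2} y = y^{3}$)
$\frac{1}{\left(h + 9943\right) A{\left(N \right)}} = \frac{1}{\left(2809 + 9943\right) 219^{3}} = \frac{1}{12752 \cdot 10503459} = \frac{1}{12752} \cdot \frac{1}{10503459} = \frac{1}{133940109168}$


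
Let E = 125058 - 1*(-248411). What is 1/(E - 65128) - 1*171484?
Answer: -52875548043/308341 ≈ -1.7148e+5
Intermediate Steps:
E = 373469 (E = 125058 + 248411 = 373469)
1/(E - 65128) - 1*171484 = 1/(373469 - 65128) - 1*171484 = 1/308341 - 171484 = -52875548043/308341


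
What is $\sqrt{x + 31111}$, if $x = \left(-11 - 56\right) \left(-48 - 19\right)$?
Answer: $20 \sqrt{89} \approx 188.68$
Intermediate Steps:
$x = 4489$ ($x = \left(-67\right) \left(-67\right) = 4489$)
$\sqrt{x + 31111} = \sqrt{4489 + 31111} = \sqrt{35600} = 20 \sqrt{89}$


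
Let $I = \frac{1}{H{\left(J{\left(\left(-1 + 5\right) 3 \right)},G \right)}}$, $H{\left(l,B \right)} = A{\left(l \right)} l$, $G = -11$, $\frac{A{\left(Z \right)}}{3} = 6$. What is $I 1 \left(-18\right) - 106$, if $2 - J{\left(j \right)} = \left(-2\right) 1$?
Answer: $- \frac{425}{4} \approx -106.25$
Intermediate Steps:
$J{\left(j \right)} = 4$ ($J{\left(j \right)} = 2 - \left(-2\right) 1 = 2 - -2 = 2 + 2 = 4$)
$A{\left(Z \right)} = 18$ ($A{\left(Z \right)} = 3 \cdot 6 = 18$)
$H{\left(l,B \right)} = 18 l$
$I = \frac{1}{72}$ ($I = \frac{1}{18 \cdot 4} = \frac{1}{72} \approx 0.013889$)
$I 1 \left(-18\right) - 106 = \frac{1 \left(-18\right)}{72} - 106 = \frac{1}{72} \left(-18\right) - 106 = - \frac{1}{4} - 106 = - \frac{425}{4}$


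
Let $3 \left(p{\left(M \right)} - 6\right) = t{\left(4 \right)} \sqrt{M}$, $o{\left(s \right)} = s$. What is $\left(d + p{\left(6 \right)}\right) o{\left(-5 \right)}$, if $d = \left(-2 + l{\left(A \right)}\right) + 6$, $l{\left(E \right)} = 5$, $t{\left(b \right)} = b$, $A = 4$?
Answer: $-75 - \frac{20 \sqrt{6}}{3} \approx -91.33$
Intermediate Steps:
$d = 9$ ($d = \left(-2 + 5\right) + 6 = 3 + 6 = 9$)
$p{\left(M \right)} = 6 + \frac{4 \sqrt{M}}{3}$
$\left(d + p{\left(6 \right)}\right) o{\left(-5 \right)} = \left(9 + \left(6 + \frac{4 \sqrt{6}}{3}\right)\right) \left(-5\right) = \left(15 + \frac{4 \sqrt{6}}{3}\right) \left(-5\right) = -75 - \frac{20 \sqrt{6}}{3}$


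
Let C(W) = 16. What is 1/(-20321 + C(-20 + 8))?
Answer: -1/20305 ≈ -4.9249e-5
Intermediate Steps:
1/(-20321 + C(-20 + 8)) = 1/(-20321 + 16) = 1/(-20305) = -1/20305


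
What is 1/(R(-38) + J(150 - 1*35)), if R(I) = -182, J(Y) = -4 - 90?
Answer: -1/276 ≈ -0.0036232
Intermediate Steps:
J(Y) = -94
1/(R(-38) + J(150 - 1*35)) = 1/(-182 - 94) = 1/(-276) = -1/276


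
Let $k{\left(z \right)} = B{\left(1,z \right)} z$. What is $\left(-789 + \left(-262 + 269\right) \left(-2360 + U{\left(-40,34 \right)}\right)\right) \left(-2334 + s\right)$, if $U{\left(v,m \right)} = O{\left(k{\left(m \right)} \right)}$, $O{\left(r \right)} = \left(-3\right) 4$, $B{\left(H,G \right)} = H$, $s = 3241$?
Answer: $-15775451$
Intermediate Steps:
$k{\left(z \right)} = z$ ($k{\left(z \right)} = 1 z = z$)
$O{\left(r \right)} = -12$
$U{\left(v,m \right)} = -12$
$\left(-789 + \left(-262 + 269\right) \left(-2360 + U{\left(-40,34 \right)}\right)\right) \left(-2334 + s\right) = \left(-789 + \left(-262 + 269\right) \left(-2360 - 12\right)\right) \left(-2334 + 3241\right) = \left(-789 + 7 \left(-2372\right)\right) 907 = \left(-789 - 16604\right) 907 = \left(-17393\right) 907 = -15775451$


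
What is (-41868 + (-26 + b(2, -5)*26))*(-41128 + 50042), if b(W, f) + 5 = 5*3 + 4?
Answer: -370198420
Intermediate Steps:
b(W, f) = 14 (b(W, f) = -5 + (5*3 + 4) = -5 + (15 + 4) = -5 + 19 = 14)
(-41868 + (-26 + b(2, -5)*26))*(-41128 + 50042) = (-41868 + (-26 + 14*26))*(-41128 + 50042) = (-41868 + (-26 + 364))*8914 = (-41868 + 338)*8914 = -41530*8914 = -370198420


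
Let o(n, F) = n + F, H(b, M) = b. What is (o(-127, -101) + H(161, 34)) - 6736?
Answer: -6803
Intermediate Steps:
o(n, F) = F + n
(o(-127, -101) + H(161, 34)) - 6736 = ((-101 - 127) + 161) - 6736 = (-228 + 161) - 6736 = -67 - 6736 = -6803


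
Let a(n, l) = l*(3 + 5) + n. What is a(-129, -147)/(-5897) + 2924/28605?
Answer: 54572353/168683685 ≈ 0.32352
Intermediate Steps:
a(n, l) = n + 8*l (a(n, l) = l*8 + n = 8*l + n = n + 8*l)
a(-129, -147)/(-5897) + 2924/28605 = (-129 + 8*(-147))/(-5897) + 2924/28605 = (-129 - 1176)*(-1/5897) + 2924*(1/28605) = -1305*(-1/5897) + 2924/28605 = 1305/5897 + 2924/28605 = 54572353/168683685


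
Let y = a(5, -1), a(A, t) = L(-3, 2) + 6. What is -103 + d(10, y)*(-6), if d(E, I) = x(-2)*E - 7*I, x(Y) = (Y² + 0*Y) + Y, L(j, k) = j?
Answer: -97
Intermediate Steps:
a(A, t) = 3 (a(A, t) = -3 + 6 = 3)
x(Y) = Y + Y² (x(Y) = (Y² + 0) + Y = Y² + Y = Y + Y²)
y = 3
d(E, I) = -7*I + 2*E (d(E, I) = (-2*(1 - 2))*E - 7*I = (-2*(-1))*E - 7*I = 2*E - 7*I = -7*I + 2*E)
-103 + d(10, y)*(-6) = -103 + (-7*3 + 2*10)*(-6) = -103 + (-21 + 20)*(-6) = -103 - 1*(-6) = -103 + 6 = -97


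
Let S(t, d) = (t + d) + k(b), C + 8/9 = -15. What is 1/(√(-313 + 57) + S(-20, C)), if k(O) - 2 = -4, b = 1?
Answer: -3069/137017 - 1296*I/137017 ≈ -0.022399 - 0.0094587*I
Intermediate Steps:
C = -143/9 (C = -8/9 - 15 = -143/9 ≈ -15.889)
k(O) = -2 (k(O) = 2 - 4 = -2)
S(t, d) = -2 + d + t (S(t, d) = (t + d) - 2 = (d + t) - 2 = -2 + d + t)
1/(√(-313 + 57) + S(-20, C)) = 1/(√(-313 + 57) + (-2 - 143/9 - 20)) = 1/(√(-256) - 341/9) = 1/(16*I - 341/9) = 1/(-341/9 + 16*I) = 81*(-341/9 - 16*I)/137017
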